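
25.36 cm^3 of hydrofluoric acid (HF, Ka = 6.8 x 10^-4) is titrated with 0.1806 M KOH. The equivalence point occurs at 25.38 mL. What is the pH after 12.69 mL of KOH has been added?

3.17

12.69 mL is exactly half the equivalence volume (25.38/2), i.e. the half-equivalence point.
There, n(HA) = n(A^-), so pH = pKa = -log(6.8 x 10^-4) = 3.17.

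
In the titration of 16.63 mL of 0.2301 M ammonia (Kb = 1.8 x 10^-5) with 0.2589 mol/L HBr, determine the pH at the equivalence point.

n(NH3) = 0.2301 x 0.01663 = 0.003827 mol; V(HBr) at equivalence = 0.003827/0.2589 = 0.01478 L.
At equivalence the base is fully converted to NH4+; total volume = 0.03141 L, so [NH4+] = 0.003827/0.03141 = 0.1218 M.
Ka(NH4+) = Kw/Kb = 1.0e-14 / 1.8 x 10^-5 = 5.56e-10.
[H^+] = sqrt(Ka x [NH4+]) = sqrt(5.56e-10 x 0.1218) = 8.23e-6 M.
pH = -log(8.23e-6) = 5.08.

5.08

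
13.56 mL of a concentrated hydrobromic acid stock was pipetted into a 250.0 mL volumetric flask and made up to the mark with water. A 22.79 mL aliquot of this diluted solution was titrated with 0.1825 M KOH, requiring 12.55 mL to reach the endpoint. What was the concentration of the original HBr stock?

1.85 M

n(KOH) = 0.1825 x 0.01255 = 0.002290 mol.
n(HBr) in the aliquot = 0.002290 mol.
[diluted HBr] = 0.002290 / 0.02279 = 0.1005 M.
Dilution factor = 250.0/13.56 = 18.44, so [stock] = 0.1005 x 18.44 = 1.85 M.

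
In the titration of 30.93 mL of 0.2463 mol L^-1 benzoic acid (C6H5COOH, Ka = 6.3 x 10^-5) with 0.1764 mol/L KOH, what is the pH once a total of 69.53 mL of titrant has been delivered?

12.67

n(acid) = 0.2463 x 0.03093 = 0.007618 mol; n(KOH) added = 0.1764 x 0.06953 = 0.01227 mol.
Base is in excess by 0.01227 - 0.007618 = 0.004647 mol in a total volume of 0.1005 L.
[OH^-] = 0.004647/0.1005 = 0.04626 M, so pOH = 1.33 and pH = 14.00 - 1.33 = 12.67.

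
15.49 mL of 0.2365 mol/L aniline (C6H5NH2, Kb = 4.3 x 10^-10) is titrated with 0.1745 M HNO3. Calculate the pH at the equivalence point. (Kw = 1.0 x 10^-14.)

2.82

n(C6H5NH2) = 0.2365 x 0.01549 = 0.003663 mol; V(HNO3) at equivalence = 0.003663/0.1745 = 0.02099 L.
At equivalence the base is fully converted to C6H5NH3+; total volume = 0.03648 L, so [C6H5NH3+] = 0.003663/0.03648 = 0.1004 M.
Ka(C6H5NH3+) = Kw/Kb = 1.0e-14 / 4.3 x 10^-10 = 2.33e-5.
[H^+] = sqrt(Ka x [C6H5NH3+]) = sqrt(2.33e-5 x 0.1004) = 0.00153 M.
pH = -log(0.00153) = 2.82.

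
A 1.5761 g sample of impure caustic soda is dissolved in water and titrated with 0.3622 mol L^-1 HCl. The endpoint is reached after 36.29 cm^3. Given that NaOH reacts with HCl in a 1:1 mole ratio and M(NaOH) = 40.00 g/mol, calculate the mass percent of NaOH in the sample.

n(HCl) = 0.3622 x 0.03629 = 0.01314 mol.
n(NaOH) = 0.01314 / 1 = 0.01314 mol.
mass of NaOH = 0.01314 x 40.00 = 0.5258 g.
% purity = 0.5258 / 1.5761 x 100 = 33.4%.

33.4%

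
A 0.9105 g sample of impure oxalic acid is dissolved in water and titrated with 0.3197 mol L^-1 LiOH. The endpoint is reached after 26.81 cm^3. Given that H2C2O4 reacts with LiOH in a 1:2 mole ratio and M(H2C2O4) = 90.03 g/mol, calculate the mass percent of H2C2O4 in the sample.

42.4%

n(LiOH) = 0.3197 x 0.02681 = 0.008571 mol.
n(H2C2O4) = 0.008571 / 2 = 0.004286 mol.
mass of H2C2O4 = 0.004286 x 90.03 = 0.3858 g.
% purity = 0.3858 / 0.9105 x 100 = 42.4%.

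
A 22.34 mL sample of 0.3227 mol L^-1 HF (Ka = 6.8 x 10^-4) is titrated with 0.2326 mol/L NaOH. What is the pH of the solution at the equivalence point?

8.15

n(HF) = 0.3227 x 0.02234 = 0.007209 mol; V(NaOH) at equivalence = 0.007209/0.2326 = 0.03099 L.
At equivalence all the acid is converted to F-; total volume = 0.02234 + 0.03099 = 0.05333 L, so [F-] = 0.007209/0.05333 = 0.1352 M.
Kb = Kw/Ka = 1.0e-14 / 6.8 x 10^-4 = 1.47e-11.
[OH^-] = sqrt(Kb x [F-]) = sqrt(1.47e-11 x 0.1352) = 1.41e-6 M.
pOH = 5.85, so pH = 14.00 - 5.85 = 8.15.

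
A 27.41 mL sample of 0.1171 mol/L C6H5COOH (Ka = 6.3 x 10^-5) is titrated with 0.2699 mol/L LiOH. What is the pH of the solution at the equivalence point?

n(C6H5COOH) = 0.1171 x 0.02741 = 0.003210 mol; V(LiOH) at equivalence = 0.003210/0.2699 = 0.01189 L.
At equivalence all the acid is converted to C6H5COO-; total volume = 0.02741 + 0.01189 = 0.03930 L, so [C6H5COO-] = 0.003210/0.03930 = 0.08167 M.
Kb = Kw/Ka = 1.0e-14 / 6.3 x 10^-5 = 1.59e-10.
[OH^-] = sqrt(Kb x [C6H5COO-]) = sqrt(1.59e-10 x 0.08167) = 3.60e-6 M.
pOH = 5.44, so pH = 14.00 - 5.44 = 8.56.

8.56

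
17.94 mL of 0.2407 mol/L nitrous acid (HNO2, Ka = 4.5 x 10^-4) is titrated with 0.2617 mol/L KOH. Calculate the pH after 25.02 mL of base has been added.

n(acid) = 0.2407 x 0.01794 = 0.004318 mol; n(KOH) added = 0.2617 x 0.02502 = 0.006548 mol.
Base is in excess by 0.006548 - 0.004318 = 0.002230 mol in a total volume of 0.04296 L.
[OH^-] = 0.002230/0.04296 = 0.05190 M, so pOH = 1.28 and pH = 14.00 - 1.28 = 12.72.

12.72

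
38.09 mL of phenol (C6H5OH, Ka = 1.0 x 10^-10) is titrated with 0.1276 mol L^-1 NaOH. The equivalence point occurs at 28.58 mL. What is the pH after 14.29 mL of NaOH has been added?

10.00

14.29 mL is exactly half the equivalence volume (28.58/2), i.e. the half-equivalence point.
There, n(HA) = n(A^-), so pH = pKa = -log(1.0 x 10^-10) = 10.00.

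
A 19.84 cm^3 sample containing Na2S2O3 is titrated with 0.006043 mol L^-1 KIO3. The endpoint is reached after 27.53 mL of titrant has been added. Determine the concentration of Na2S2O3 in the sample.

0.0503 M

n(KIO3) = 0.006043 x 0.02753 = 0.0001664 mol.
From the balanced equation, 1 mol KIO3 reacts with 6 mol Na2S2O3, so n(Na2S2O3) = 0.0001664 x 6/1 = 0.0009982 mol.
[Na2S2O3] = 0.0009982 / 0.01984 L = 0.0503 M.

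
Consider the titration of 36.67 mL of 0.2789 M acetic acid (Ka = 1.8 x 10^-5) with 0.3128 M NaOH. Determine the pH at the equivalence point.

n(CH3COOH) = 0.2789 x 0.03667 = 0.01023 mol; V(NaOH) at equivalence = 0.01023/0.3128 = 0.03270 L.
At equivalence all the acid is converted to CH3COO-; total volume = 0.03667 + 0.03270 = 0.06937 L, so [CH3COO-] = 0.01023/0.06937 = 0.1474 M.
Kb = Kw/Ka = 1.0e-14 / 1.8 x 10^-5 = 5.56e-10.
[OH^-] = sqrt(Kb x [CH3COO-]) = sqrt(5.56e-10 x 0.1474) = 9.05e-6 M.
pOH = 5.04, so pH = 14.00 - 5.04 = 8.96.

8.96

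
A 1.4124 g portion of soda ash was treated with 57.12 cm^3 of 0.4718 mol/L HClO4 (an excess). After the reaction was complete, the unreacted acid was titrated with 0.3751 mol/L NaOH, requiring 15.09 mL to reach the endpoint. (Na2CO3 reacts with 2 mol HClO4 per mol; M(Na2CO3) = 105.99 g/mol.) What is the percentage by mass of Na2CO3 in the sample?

79.9%

Total n(HClO4) added = 0.4718 x 0.05712 = 0.02695 mol.
n(NaOH) used = 0.3751 x 0.01509 = 0.005660 mol, which equals the excess n(HClO4).
So n(HClO4) consumed by the sample = 0.02695 - 0.005660 = 0.02129 mol.
n(Na2CO3) = 0.02129 / 2 = 0.01064 mol.
mass Na2CO3 = 0.01064 x 105.99 = 1.128 g, so %Na2CO3 = 1.128/1.4124 x 100 = 79.9%.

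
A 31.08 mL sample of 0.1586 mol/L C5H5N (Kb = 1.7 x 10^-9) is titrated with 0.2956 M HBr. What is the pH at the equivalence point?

3.11

n(C5H5N) = 0.1586 x 0.03108 = 0.004929 mol; V(HBr) at equivalence = 0.004929/0.2956 = 0.01668 L.
At equivalence the base is fully converted to C5H5NH+; total volume = 0.04776 L, so [C5H5NH+] = 0.004929/0.04776 = 0.1032 M.
Ka(C5H5NH+) = Kw/Kb = 1.0e-14 / 1.7 x 10^-9 = 5.88e-6.
[H^+] = sqrt(Ka x [C5H5NH+]) = sqrt(5.88e-6 x 0.1032) = 0.000779 M.
pH = -log(0.000779) = 3.11.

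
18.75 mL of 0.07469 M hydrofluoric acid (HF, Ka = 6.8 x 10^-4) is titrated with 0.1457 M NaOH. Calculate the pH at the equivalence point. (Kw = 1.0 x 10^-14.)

7.93

n(HF) = 0.07469 x 0.01875 = 0.001400 mol; V(NaOH) at equivalence = 0.001400/0.1457 = 0.009612 L.
At equivalence all the acid is converted to F-; total volume = 0.01875 + 0.009612 = 0.02836 L, so [F-] = 0.001400/0.02836 = 0.04938 M.
Kb = Kw/Ka = 1.0e-14 / 6.8 x 10^-4 = 1.47e-11.
[OH^-] = sqrt(Kb x [F-]) = sqrt(1.47e-11 x 0.04938) = 8.52e-7 M.
pOH = 6.07, so pH = 14.00 - 6.07 = 7.93.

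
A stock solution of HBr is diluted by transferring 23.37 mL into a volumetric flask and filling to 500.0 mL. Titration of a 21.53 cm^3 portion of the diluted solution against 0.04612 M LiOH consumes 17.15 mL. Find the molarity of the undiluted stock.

0.786 M

n(LiOH) = 0.04612 x 0.01715 = 0.0007910 mol.
n(HBr) in the aliquot = 0.0007910 mol.
[diluted HBr] = 0.0007910 / 0.02153 = 0.03674 M.
Dilution factor = 500.0/23.37 = 21.39, so [stock] = 0.03674 x 21.39 = 0.786 M.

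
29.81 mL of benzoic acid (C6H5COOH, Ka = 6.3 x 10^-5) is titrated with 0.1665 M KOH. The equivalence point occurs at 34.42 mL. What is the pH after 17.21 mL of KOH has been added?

4.20

17.21 mL is exactly half the equivalence volume (34.42/2), i.e. the half-equivalence point.
There, n(HA) = n(A^-), so pH = pKa = -log(6.3 x 10^-5) = 4.20.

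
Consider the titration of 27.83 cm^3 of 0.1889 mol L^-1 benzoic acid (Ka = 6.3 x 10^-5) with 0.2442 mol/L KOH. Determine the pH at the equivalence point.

n(C6H5COOH) = 0.1889 x 0.02783 = 0.005257 mol; V(KOH) at equivalence = 0.005257/0.2442 = 0.02153 L.
At equivalence all the acid is converted to C6H5COO-; total volume = 0.02783 + 0.02153 = 0.04936 L, so [C6H5COO-] = 0.005257/0.04936 = 0.1065 M.
Kb = Kw/Ka = 1.0e-14 / 6.3 x 10^-5 = 1.59e-10.
[OH^-] = sqrt(Kb x [C6H5COO-]) = sqrt(1.59e-10 x 0.1065) = 4.11e-6 M.
pOH = 5.39, so pH = 14.00 - 5.39 = 8.61.

8.61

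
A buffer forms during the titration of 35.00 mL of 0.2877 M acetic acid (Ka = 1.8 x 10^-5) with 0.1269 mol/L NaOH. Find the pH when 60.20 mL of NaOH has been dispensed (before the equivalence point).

5.24

Initial n(CH3COOH) = 0.2877 x 0.03500 = 0.01007 mol.
n(NaOH) added = 0.1269 x 0.06020 = 0.007639 mol, converting that many moles of CH3COOH to CH3COO-.
Remaining n(CH3COOH) = 0.002430 mol; n(CH3COO-) = 0.007639 mol.
By Henderson-Hasselbalch, pH = pKa + log([A^-]/[HA]) = 4.74 + log(0.007639/0.002430) = 4.74 + (+0.50) = 5.24.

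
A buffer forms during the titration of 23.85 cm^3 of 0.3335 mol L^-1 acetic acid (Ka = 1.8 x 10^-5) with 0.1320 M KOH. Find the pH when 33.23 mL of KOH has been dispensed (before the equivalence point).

Initial n(CH3COOH) = 0.3335 x 0.02385 = 0.007954 mol.
n(KOH) added = 0.1320 x 0.03323 = 0.004386 mol, converting that many moles of CH3COOH to CH3COO-.
Remaining n(CH3COOH) = 0.003568 mol; n(CH3COO-) = 0.004386 mol.
By Henderson-Hasselbalch, pH = pKa + log([A^-]/[HA]) = 4.74 + log(0.004386/0.003568) = 4.74 + (+0.09) = 4.83.

4.83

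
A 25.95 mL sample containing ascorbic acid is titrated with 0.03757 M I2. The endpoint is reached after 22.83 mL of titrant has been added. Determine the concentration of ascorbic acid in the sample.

n(I2) = 0.03757 x 0.02283 = 0.0008577 mol.
From the balanced equation, 1 mol I2 reacts with 1 mol ascorbic acid, so n(ascorbic acid) = 0.0008577 x 1/1 = 0.0008577 mol.
[ascorbic acid] = 0.0008577 / 0.02595 L = 0.0331 M.

0.0331 M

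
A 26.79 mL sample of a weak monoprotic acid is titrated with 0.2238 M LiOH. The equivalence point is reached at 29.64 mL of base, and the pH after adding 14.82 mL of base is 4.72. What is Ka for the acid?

14.82 mL is half of the equivalence volume, so this is the half-equivalence point where [HA] = [A^-].
At half-equivalence pH = pKa, so pKa = 4.72.
Ka = 10^(-4.72) = 1.9 x 10^-5.

1.9 x 10^-5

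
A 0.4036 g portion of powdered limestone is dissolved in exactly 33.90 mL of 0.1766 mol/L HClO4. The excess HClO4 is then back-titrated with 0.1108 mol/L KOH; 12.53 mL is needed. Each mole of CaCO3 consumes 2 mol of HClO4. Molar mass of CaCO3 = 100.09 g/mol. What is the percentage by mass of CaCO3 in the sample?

57.0%

Total n(HClO4) added = 0.1766 x 0.03390 = 0.005987 mol.
n(KOH) used = 0.1108 x 0.01253 = 0.001388 mol, which equals the excess n(HClO4).
So n(HClO4) consumed by the sample = 0.005987 - 0.001388 = 0.004598 mol.
n(CaCO3) = 0.004598 / 2 = 0.002299 mol.
mass CaCO3 = 0.002299 x 100.09 = 0.2301 g, so %CaCO3 = 0.2301/0.4036 x 100 = 57.0%.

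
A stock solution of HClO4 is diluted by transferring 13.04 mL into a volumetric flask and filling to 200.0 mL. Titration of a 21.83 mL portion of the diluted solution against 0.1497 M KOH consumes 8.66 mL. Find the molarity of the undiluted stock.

n(KOH) = 0.1497 x 0.008660 = 0.001296 mol.
n(HClO4) in the aliquot = 0.001296 mol.
[diluted HClO4] = 0.001296 / 0.02183 = 0.05939 M.
Dilution factor = 200.0/13.04 = 15.34, so [stock] = 0.05939 x 15.34 = 0.911 M.

0.911 M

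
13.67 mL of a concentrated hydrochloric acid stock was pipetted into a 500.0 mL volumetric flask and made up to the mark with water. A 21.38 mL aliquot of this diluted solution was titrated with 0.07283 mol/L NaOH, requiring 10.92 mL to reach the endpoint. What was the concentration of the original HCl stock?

1.36 M

n(NaOH) = 0.07283 x 0.01092 = 0.0007953 mol.
n(HCl) in the aliquot = 0.0007953 mol.
[diluted HCl] = 0.0007953 / 0.02138 = 0.03720 M.
Dilution factor = 500.0/13.67 = 36.58, so [stock] = 0.03720 x 36.58 = 1.36 M.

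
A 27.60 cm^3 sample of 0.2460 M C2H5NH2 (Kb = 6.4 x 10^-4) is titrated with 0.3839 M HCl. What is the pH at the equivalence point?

n(C2H5NH2) = 0.2460 x 0.02760 = 0.006790 mol; V(HCl) at equivalence = 0.006790/0.3839 = 0.01769 L.
At equivalence the base is fully converted to C2H5NH3+; total volume = 0.04529 L, so [C2H5NH3+] = 0.006790/0.04529 = 0.1499 M.
Ka(C2H5NH3+) = Kw/Kb = 1.0e-14 / 6.4 x 10^-4 = 1.56e-11.
[H^+] = sqrt(Ka x [C2H5NH3+]) = sqrt(1.56e-11 x 0.1499) = 1.53e-6 M.
pH = -log(1.53e-6) = 5.82.

5.82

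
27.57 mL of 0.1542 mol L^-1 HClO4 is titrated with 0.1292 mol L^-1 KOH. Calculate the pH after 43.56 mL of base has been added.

n(acid) = 0.1542 x 0.02757 = 0.004251 mol; n(KOH) added = 0.1292 x 0.04356 = 0.005628 mol.
Base is in excess by 0.005628 - 0.004251 = 0.001377 mol in a total volume of 0.07113 L.
[OH^-] = 0.001377/0.07113 = 0.01935 M, so pOH = 1.71 and pH = 14.00 - 1.71 = 12.29.

12.29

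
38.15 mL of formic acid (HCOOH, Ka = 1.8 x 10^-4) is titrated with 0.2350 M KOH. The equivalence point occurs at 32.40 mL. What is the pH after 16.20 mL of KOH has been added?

16.20 mL is exactly half the equivalence volume (32.40/2), i.e. the half-equivalence point.
There, n(HA) = n(A^-), so pH = pKa = -log(1.8 x 10^-4) = 3.74.

3.74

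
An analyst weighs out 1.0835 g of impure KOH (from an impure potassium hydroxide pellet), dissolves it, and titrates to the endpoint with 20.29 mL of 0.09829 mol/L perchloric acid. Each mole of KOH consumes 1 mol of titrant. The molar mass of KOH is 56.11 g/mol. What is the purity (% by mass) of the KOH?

10.3%

n(HClO4) = 0.09829 x 0.02029 = 0.001994 mol.
n(KOH) = 0.001994 / 1 = 0.001994 mol.
mass of KOH = 0.001994 x 56.11 = 0.1119 g.
% purity = 0.1119 / 1.0835 x 100 = 10.3%.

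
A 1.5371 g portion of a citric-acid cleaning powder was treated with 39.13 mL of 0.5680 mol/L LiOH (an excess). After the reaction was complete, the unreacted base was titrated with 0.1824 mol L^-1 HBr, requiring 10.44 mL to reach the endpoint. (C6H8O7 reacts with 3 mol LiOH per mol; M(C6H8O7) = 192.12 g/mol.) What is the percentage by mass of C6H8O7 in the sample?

Total n(LiOH) added = 0.5680 x 0.03913 = 0.02223 mol.
n(HBr) used = 0.1824 x 0.01044 = 0.001904 mol, which equals the excess n(LiOH).
So n(LiOH) consumed by the sample = 0.02223 - 0.001904 = 0.02032 mol.
n(C6H8O7) = 0.02032 / 3 = 0.006774 mol.
mass C6H8O7 = 0.006774 x 192.12 = 1.301 g, so %C6H8O7 = 1.301/1.5371 x 100 = 84.7%.

84.7%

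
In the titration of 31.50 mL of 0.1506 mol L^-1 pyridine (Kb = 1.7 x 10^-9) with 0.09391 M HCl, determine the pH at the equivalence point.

n(C5H5N) = 0.1506 x 0.03150 = 0.004744 mol; V(HCl) at equivalence = 0.004744/0.09391 = 0.05052 L.
At equivalence the base is fully converted to C5H5NH+; total volume = 0.08202 L, so [C5H5NH+] = 0.004744/0.08202 = 0.05784 M.
Ka(C5H5NH+) = Kw/Kb = 1.0e-14 / 1.7 x 10^-9 = 5.88e-6.
[H^+] = sqrt(Ka x [C5H5NH+]) = sqrt(5.88e-6 x 0.05784) = 0.000583 M.
pH = -log(0.000583) = 3.23.

3.23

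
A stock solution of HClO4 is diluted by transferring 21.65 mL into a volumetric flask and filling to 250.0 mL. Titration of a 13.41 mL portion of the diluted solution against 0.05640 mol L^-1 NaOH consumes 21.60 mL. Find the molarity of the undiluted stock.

1.05 M

n(NaOH) = 0.05640 x 0.02160 = 0.001218 mol.
n(HClO4) in the aliquot = 0.001218 mol.
[diluted HClO4] = 0.001218 / 0.01341 = 0.09085 M.
Dilution factor = 250.0/21.65 = 11.55, so [stock] = 0.09085 x 11.55 = 1.05 M.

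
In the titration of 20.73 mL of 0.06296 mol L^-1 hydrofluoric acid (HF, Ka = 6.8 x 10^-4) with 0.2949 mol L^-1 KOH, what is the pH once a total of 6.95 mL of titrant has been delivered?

n(acid) = 0.06296 x 0.02073 = 0.001305 mol; n(KOH) added = 0.2949 x 0.006950 = 0.002050 mol.
Base is in excess by 0.002050 - 0.001305 = 0.0007444 mol in a total volume of 0.02768 L.
[OH^-] = 0.0007444/0.02768 = 0.02689 M, so pOH = 1.57 and pH = 14.00 - 1.57 = 12.43.

12.43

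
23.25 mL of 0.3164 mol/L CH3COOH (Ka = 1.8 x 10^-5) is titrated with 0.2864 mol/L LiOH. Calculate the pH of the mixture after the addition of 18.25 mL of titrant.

5.13

Initial n(CH3COOH) = 0.3164 x 0.02325 = 0.007356 mol.
n(LiOH) added = 0.2864 x 0.01825 = 0.005227 mol, converting that many moles of CH3COOH to CH3COO-.
Remaining n(CH3COOH) = 0.002129 mol; n(CH3COO-) = 0.005227 mol.
By Henderson-Hasselbalch, pH = pKa + log([A^-]/[HA]) = 4.74 + log(0.005227/0.002129) = 4.74 + (+0.39) = 5.13.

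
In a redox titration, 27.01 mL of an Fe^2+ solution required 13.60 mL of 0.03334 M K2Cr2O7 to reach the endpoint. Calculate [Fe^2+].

n(K2Cr2O7) = 0.03334 x 0.01360 = 0.0004534 mol.
From the balanced equation, 1 mol K2Cr2O7 reacts with 6 mol Fe^2+, so n(Fe^2+) = 0.0004534 x 6/1 = 0.002721 mol.
[Fe^2+] = 0.002721 / 0.02701 L = 0.101 M.

0.101 M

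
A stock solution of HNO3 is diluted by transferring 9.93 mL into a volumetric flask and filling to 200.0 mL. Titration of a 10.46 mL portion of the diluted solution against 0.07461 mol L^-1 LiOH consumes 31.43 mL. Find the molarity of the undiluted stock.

n(LiOH) = 0.07461 x 0.03143 = 0.002345 mol.
n(HNO3) in the aliquot = 0.002345 mol.
[diluted HNO3] = 0.002345 / 0.01046 = 0.2242 M.
Dilution factor = 200.0/9.930 = 20.14, so [stock] = 0.2242 x 20.14 = 4.52 M.

4.52 M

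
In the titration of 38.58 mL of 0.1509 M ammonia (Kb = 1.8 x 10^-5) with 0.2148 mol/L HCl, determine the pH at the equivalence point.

5.15

n(NH3) = 0.1509 x 0.03858 = 0.005822 mol; V(HCl) at equivalence = 0.005822/0.2148 = 0.02710 L.
At equivalence the base is fully converted to NH4+; total volume = 0.06568 L, so [NH4+] = 0.005822/0.06568 = 0.08863 M.
Ka(NH4+) = Kw/Kb = 1.0e-14 / 1.8 x 10^-5 = 5.56e-10.
[H^+] = sqrt(Ka x [NH4+]) = sqrt(5.56e-10 x 0.08863) = 7.02e-6 M.
pH = -log(7.02e-6) = 5.15.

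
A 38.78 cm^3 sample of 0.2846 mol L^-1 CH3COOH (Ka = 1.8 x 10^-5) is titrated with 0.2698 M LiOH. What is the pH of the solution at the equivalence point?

n(CH3COOH) = 0.2846 x 0.03878 = 0.01104 mol; V(LiOH) at equivalence = 0.01104/0.2698 = 0.04091 L.
At equivalence all the acid is converted to CH3COO-; total volume = 0.03878 + 0.04091 = 0.07969 L, so [CH3COO-] = 0.01104/0.07969 = 0.1385 M.
Kb = Kw/Ka = 1.0e-14 / 1.8 x 10^-5 = 5.56e-10.
[OH^-] = sqrt(Kb x [CH3COO-]) = sqrt(5.56e-10 x 0.1385) = 8.77e-6 M.
pOH = 5.06, so pH = 14.00 - 5.06 = 8.94.

8.94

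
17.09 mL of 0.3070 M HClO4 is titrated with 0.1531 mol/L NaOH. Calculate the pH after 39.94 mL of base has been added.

n(acid) = 0.3070 x 0.01709 = 0.005247 mol; n(NaOH) added = 0.1531 x 0.03994 = 0.006115 mol.
Base is in excess by 0.006115 - 0.005247 = 0.0008682 mol in a total volume of 0.05703 L.
[OH^-] = 0.0008682/0.05703 = 0.01522 M, so pOH = 1.82 and pH = 14.00 - 1.82 = 12.18.

12.18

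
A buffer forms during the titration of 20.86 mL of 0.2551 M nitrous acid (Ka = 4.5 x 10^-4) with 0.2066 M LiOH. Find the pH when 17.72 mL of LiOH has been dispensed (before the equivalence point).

Initial n(HNO2) = 0.2551 x 0.02086 = 0.005321 mol.
n(LiOH) added = 0.2066 x 0.01772 = 0.003661 mol, converting that many moles of HNO2 to NO2-.
Remaining n(HNO2) = 0.001660 mol; n(NO2-) = 0.003661 mol.
By Henderson-Hasselbalch, pH = pKa + log([A^-]/[HA]) = 3.35 + log(0.003661/0.001660) = 3.35 + (+0.34) = 3.69.

3.69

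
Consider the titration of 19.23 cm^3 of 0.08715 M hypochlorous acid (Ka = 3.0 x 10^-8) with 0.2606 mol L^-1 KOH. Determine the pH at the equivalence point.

n(HClO) = 0.08715 x 0.01923 = 0.001676 mol; V(KOH) at equivalence = 0.001676/0.2606 = 0.006431 L.
At equivalence all the acid is converted to ClO-; total volume = 0.01923 + 0.006431 = 0.02566 L, so [ClO-] = 0.001676/0.02566 = 0.06531 M.
Kb = Kw/Ka = 1.0e-14 / 3.0 x 10^-8 = 3.33e-7.
[OH^-] = sqrt(Kb x [ClO-]) = sqrt(3.33e-7 x 0.06531) = 0.000148 M.
pOH = 3.83, so pH = 14.00 - 3.83 = 10.17.

10.17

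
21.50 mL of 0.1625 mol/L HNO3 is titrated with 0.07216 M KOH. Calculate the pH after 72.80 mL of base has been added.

12.27

n(acid) = 0.1625 x 0.02150 = 0.003494 mol; n(KOH) added = 0.07216 x 0.07280 = 0.005253 mol.
Base is in excess by 0.005253 - 0.003494 = 0.001759 mol in a total volume of 0.09430 L.
[OH^-] = 0.001759/0.09430 = 0.01866 M, so pOH = 1.73 and pH = 14.00 - 1.73 = 12.27.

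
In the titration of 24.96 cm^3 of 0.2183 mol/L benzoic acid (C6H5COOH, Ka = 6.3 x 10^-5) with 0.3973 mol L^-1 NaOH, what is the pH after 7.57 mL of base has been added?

Initial n(C6H5COOH) = 0.2183 x 0.02496 = 0.005449 mol.
n(NaOH) added = 0.3973 x 0.007570 = 0.003008 mol, converting that many moles of C6H5COOH to C6H5COO-.
Remaining n(C6H5COOH) = 0.002441 mol; n(C6H5COO-) = 0.003008 mol.
By Henderson-Hasselbalch, pH = pKa + log([A^-]/[HA]) = 4.20 + log(0.003008/0.002441) = 4.20 + (+0.09) = 4.29.

4.29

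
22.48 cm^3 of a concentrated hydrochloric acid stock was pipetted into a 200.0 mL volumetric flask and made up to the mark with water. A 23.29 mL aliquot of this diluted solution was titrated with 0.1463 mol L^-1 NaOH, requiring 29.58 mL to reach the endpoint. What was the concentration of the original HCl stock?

n(NaOH) = 0.1463 x 0.02958 = 0.004328 mol.
n(HCl) in the aliquot = 0.004328 mol.
[diluted HCl] = 0.004328 / 0.02329 = 0.1858 M.
Dilution factor = 200.0/22.48 = 8.897, so [stock] = 0.1858 x 8.897 = 1.65 M.

1.65 M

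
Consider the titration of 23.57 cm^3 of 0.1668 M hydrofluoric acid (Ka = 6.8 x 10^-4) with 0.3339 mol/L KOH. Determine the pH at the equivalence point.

8.11

n(HF) = 0.1668 x 0.02357 = 0.003931 mol; V(KOH) at equivalence = 0.003931/0.3339 = 0.01177 L.
At equivalence all the acid is converted to F-; total volume = 0.02357 + 0.01177 = 0.03534 L, so [F-] = 0.003931/0.03534 = 0.1112 M.
Kb = Kw/Ka = 1.0e-14 / 6.8 x 10^-4 = 1.47e-11.
[OH^-] = sqrt(Kb x [F-]) = sqrt(1.47e-11 x 0.1112) = 1.28e-6 M.
pOH = 5.89, so pH = 14.00 - 5.89 = 8.11.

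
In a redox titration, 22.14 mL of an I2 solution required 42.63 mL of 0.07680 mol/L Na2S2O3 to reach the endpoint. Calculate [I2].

0.0739 M

n(Na2S2O3) = 0.07680 x 0.04263 = 0.003274 mol.
From the balanced equation, 2 mol Na2S2O3 reacts with 1 mol I2, so n(I2) = 0.003274 x 1/2 = 0.001637 mol.
[I2] = 0.001637 / 0.02214 L = 0.0739 M.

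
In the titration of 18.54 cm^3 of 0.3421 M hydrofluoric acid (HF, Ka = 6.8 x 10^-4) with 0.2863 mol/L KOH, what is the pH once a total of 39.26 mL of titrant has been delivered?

12.93

n(acid) = 0.3421 x 0.01854 = 0.006343 mol; n(KOH) added = 0.2863 x 0.03926 = 0.01124 mol.
Base is in excess by 0.01124 - 0.006343 = 0.004898 mol in a total volume of 0.05780 L.
[OH^-] = 0.004898/0.05780 = 0.08473 M, so pOH = 1.07 and pH = 14.00 - 1.07 = 12.93.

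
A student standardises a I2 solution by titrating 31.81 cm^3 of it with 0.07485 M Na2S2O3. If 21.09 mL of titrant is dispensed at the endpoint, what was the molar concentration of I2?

0.0248 M

n(Na2S2O3) = 0.07485 x 0.02109 = 0.001579 mol.
From the balanced equation, 2 mol Na2S2O3 reacts with 1 mol I2, so n(I2) = 0.001579 x 1/2 = 0.0007893 mol.
[I2] = 0.0007893 / 0.03181 L = 0.0248 M.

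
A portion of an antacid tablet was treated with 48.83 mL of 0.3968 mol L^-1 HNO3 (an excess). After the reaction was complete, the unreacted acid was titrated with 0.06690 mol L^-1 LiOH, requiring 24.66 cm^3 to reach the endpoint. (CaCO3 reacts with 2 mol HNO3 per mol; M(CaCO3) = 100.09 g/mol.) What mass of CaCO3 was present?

0.887 g

Total n(HNO3) added = 0.3968 x 0.04883 = 0.01938 mol.
n(LiOH) used = 0.06690 x 0.02466 = 0.001650 mol, which equals the excess n(HNO3).
So n(HNO3) consumed by the sample = 0.01938 - 0.001650 = 0.01773 mol.
n(CaCO3) = 0.01773 / 2 = 0.008863 mol.
mass = 0.008863 mol x 100.09 g/mol = 0.887 g.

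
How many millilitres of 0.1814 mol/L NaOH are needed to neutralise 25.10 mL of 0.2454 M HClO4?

34.0 mL

n(HClO4) = 0.2454 mol/L x 0.02510 L = 0.006160 mol.
At equivalence n(NaOH) = n(HClO4) = 0.006160 mol.
V(NaOH) = 0.006160 / 0.1814 = 0.03396 L = 34.0 mL.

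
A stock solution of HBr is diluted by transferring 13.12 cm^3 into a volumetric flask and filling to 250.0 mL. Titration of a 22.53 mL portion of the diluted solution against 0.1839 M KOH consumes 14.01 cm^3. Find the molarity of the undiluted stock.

2.18 M

n(KOH) = 0.1839 x 0.01401 = 0.002576 mol.
n(HBr) in the aliquot = 0.002576 mol.
[diluted HBr] = 0.002576 / 0.02253 = 0.1144 M.
Dilution factor = 250.0/13.12 = 19.05, so [stock] = 0.1144 x 19.05 = 2.18 M.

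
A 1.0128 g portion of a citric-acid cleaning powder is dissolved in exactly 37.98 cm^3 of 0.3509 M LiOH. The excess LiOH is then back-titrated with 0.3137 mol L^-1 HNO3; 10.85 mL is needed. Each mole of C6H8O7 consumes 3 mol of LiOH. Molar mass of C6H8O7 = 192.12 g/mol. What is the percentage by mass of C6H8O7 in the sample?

Total n(LiOH) added = 0.3509 x 0.03798 = 0.01333 mol.
n(HNO3) used = 0.3137 x 0.01085 = 0.003404 mol, which equals the excess n(LiOH).
So n(LiOH) consumed by the sample = 0.01333 - 0.003404 = 0.009924 mol.
n(C6H8O7) = 0.009924 / 3 = 0.003308 mol.
mass C6H8O7 = 0.003308 x 192.12 = 0.6355 g, so %C6H8O7 = 0.6355/1.0128 x 100 = 62.7%.

62.7%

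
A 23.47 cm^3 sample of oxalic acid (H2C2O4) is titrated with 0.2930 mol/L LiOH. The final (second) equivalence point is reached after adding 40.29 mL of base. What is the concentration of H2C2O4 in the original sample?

0.251 M

n(LiOH) = 0.2930 x 0.04029 = 0.01180 mol.
At the final (second) equivalence point, 2 mol OH^- react per mol H2C2O4, so n(H2C2O4) = 0.01180 / 2 = 0.005902 mol.
[H2C2O4] = 0.005902 / 0.02347 L = 0.251 M.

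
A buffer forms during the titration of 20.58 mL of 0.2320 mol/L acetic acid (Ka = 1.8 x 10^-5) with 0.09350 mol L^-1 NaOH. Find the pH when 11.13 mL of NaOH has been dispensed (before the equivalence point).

Initial n(CH3COOH) = 0.2320 x 0.02058 = 0.004775 mol.
n(NaOH) added = 0.09350 x 0.01113 = 0.001041 mol, converting that many moles of CH3COOH to CH3COO-.
Remaining n(CH3COOH) = 0.003734 mol; n(CH3COO-) = 0.001041 mol.
By Henderson-Hasselbalch, pH = pKa + log([A^-]/[HA]) = 4.74 + log(0.001041/0.003734) = 4.74 + (-0.55) = 4.19.

4.19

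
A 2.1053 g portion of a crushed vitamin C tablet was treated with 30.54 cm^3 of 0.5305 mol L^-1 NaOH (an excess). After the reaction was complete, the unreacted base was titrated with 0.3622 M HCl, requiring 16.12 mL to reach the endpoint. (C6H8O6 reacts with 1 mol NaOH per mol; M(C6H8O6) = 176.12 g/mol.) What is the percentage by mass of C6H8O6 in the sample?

86.7%

Total n(NaOH) added = 0.5305 x 0.03054 = 0.01620 mol.
n(HCl) used = 0.3622 x 0.01612 = 0.005839 mol, which equals the excess n(NaOH).
So n(NaOH) consumed by the sample = 0.01620 - 0.005839 = 0.01036 mol.
n(C6H8O6) = 0.01036 / 1 = 0.01036 mol.
mass C6H8O6 = 0.01036 x 176.12 = 1.825 g, so %C6H8O6 = 1.825/2.1053 x 100 = 86.7%.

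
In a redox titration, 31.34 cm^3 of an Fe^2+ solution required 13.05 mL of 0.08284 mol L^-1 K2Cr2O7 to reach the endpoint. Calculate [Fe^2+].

n(K2Cr2O7) = 0.08284 x 0.01305 = 0.001081 mol.
From the balanced equation, 1 mol K2Cr2O7 reacts with 6 mol Fe^2+, so n(Fe^2+) = 0.001081 x 6/1 = 0.006486 mol.
[Fe^2+] = 0.006486 / 0.03134 L = 0.207 M.

0.207 M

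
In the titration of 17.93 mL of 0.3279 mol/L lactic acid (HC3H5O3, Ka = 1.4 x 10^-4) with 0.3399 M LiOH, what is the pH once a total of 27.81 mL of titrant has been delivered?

12.89

n(acid) = 0.3279 x 0.01793 = 0.005879 mol; n(LiOH) added = 0.3399 x 0.02781 = 0.009453 mol.
Base is in excess by 0.009453 - 0.005879 = 0.003573 mol in a total volume of 0.04574 L.
[OH^-] = 0.003573/0.04574 = 0.07812 M, so pOH = 1.11 and pH = 14.00 - 1.11 = 12.89.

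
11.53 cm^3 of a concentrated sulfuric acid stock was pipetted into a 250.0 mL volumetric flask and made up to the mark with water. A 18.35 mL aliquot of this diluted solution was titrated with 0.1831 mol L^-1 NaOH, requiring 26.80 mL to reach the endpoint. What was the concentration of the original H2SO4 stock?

2.90 M

n(NaOH) = 0.1831 x 0.02680 = 0.004907 mol.
n(H2SO4) in the aliquot = 0.004907 x 1/2 = 0.002454 mol.
[diluted H2SO4] = 0.002454 / 0.01835 = 0.1337 M.
Dilution factor = 250.0/11.53 = 21.68, so [stock] = 0.1337 x 21.68 = 2.90 M.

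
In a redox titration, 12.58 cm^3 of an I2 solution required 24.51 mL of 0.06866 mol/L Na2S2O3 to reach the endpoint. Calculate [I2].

n(Na2S2O3) = 0.06866 x 0.02451 = 0.001683 mol.
From the balanced equation, 2 mol Na2S2O3 reacts with 1 mol I2, so n(I2) = 0.001683 x 1/2 = 0.0008414 mol.
[I2] = 0.0008414 / 0.01258 L = 0.0669 M.

0.0669 M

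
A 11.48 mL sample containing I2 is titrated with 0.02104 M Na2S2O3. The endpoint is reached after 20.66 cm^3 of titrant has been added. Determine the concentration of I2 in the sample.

n(Na2S2O3) = 0.02104 x 0.02066 = 0.0004347 mol.
From the balanced equation, 2 mol Na2S2O3 reacts with 1 mol I2, so n(I2) = 0.0004347 x 1/2 = 0.0002173 mol.
[I2] = 0.0002173 / 0.01148 L = 0.0189 M.

0.0189 M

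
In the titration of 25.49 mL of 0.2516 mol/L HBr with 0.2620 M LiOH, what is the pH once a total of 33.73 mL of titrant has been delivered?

12.61

n(acid) = 0.2516 x 0.02549 = 0.006413 mol; n(LiOH) added = 0.2620 x 0.03373 = 0.008837 mol.
Base is in excess by 0.008837 - 0.006413 = 0.002424 mol in a total volume of 0.05922 L.
[OH^-] = 0.002424/0.05922 = 0.04093 M, so pOH = 1.39 and pH = 14.00 - 1.39 = 12.61.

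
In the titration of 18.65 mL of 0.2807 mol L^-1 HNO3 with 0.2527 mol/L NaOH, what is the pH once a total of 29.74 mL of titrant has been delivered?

n(acid) = 0.2807 x 0.01865 = 0.005235 mol; n(NaOH) added = 0.2527 x 0.02974 = 0.007515 mol.
Base is in excess by 0.007515 - 0.005235 = 0.002280 mol in a total volume of 0.04839 L.
[OH^-] = 0.002280/0.04839 = 0.04712 M, so pOH = 1.33 and pH = 14.00 - 1.33 = 12.67.

12.67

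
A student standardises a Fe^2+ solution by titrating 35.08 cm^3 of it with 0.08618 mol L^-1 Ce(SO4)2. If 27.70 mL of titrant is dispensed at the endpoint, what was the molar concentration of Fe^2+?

n(Ce(SO4)2) = 0.08618 x 0.02770 = 0.002387 mol.
From the balanced equation, 1 mol Ce(SO4)2 reacts with 1 mol Fe^2+, so n(Fe^2+) = 0.002387 x 1/1 = 0.002387 mol.
[Fe^2+] = 0.002387 / 0.03508 L = 0.0680 M.

0.0680 M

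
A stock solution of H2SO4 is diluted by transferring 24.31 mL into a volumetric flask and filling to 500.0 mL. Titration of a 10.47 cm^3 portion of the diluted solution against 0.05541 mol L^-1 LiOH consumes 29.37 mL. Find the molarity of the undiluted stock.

n(LiOH) = 0.05541 x 0.02937 = 0.001627 mol.
n(H2SO4) in the aliquot = 0.001627 x 1/2 = 0.0008137 mol.
[diluted H2SO4] = 0.0008137 / 0.01047 = 0.07772 M.
Dilution factor = 500.0/24.31 = 20.57, so [stock] = 0.07772 x 20.57 = 1.60 M.

1.60 M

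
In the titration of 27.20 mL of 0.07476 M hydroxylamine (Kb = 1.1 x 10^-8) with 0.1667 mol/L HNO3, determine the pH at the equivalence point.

3.66

n(NH2OH) = 0.07476 x 0.02720 = 0.002033 mol; V(HNO3) at equivalence = 0.002033/0.1667 = 0.01220 L.
At equivalence the base is fully converted to NH3OH+; total volume = 0.03940 L, so [NH3OH+] = 0.002033/0.03940 = 0.05161 M.
Ka(NH3OH+) = Kw/Kb = 1.0e-14 / 1.1 x 10^-8 = 9.09e-7.
[H^+] = sqrt(Ka x [NH3OH+]) = sqrt(9.09e-7 x 0.05161) = 0.000217 M.
pH = -log(0.000217) = 3.66.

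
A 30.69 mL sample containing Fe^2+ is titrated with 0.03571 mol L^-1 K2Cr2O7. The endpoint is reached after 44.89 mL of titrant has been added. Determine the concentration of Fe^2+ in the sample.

n(K2Cr2O7) = 0.03571 x 0.04489 = 0.001603 mol.
From the balanced equation, 1 mol K2Cr2O7 reacts with 6 mol Fe^2+, so n(Fe^2+) = 0.001603 x 6/1 = 0.009618 mol.
[Fe^2+] = 0.009618 / 0.03069 L = 0.313 M.

0.313 M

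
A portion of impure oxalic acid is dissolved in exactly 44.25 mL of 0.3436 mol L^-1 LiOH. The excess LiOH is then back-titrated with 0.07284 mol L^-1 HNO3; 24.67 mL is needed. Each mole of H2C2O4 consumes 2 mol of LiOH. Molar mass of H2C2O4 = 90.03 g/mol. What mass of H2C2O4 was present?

0.604 g

Total n(LiOH) added = 0.3436 x 0.04425 = 0.01520 mol.
n(HNO3) used = 0.07284 x 0.02467 = 0.001797 mol, which equals the excess n(LiOH).
So n(LiOH) consumed by the sample = 0.01520 - 0.001797 = 0.01341 mol.
n(H2C2O4) = 0.01341 / 2 = 0.006704 mol.
mass = 0.006704 mol x 90.03 g/mol = 0.604 g.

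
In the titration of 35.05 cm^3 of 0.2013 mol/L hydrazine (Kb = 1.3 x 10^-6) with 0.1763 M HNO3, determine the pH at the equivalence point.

4.57

n(N2H4) = 0.2013 x 0.03505 = 0.007056 mol; V(HNO3) at equivalence = 0.007056/0.1763 = 0.04002 L.
At equivalence the base is fully converted to N2H5+; total volume = 0.07507 L, so [N2H5+] = 0.007056/0.07507 = 0.09399 M.
Ka(N2H5+) = Kw/Kb = 1.0e-14 / 1.3 x 10^-6 = 7.69e-9.
[H^+] = sqrt(Ka x [N2H5+]) = sqrt(7.69e-9 x 0.09399) = 2.69e-5 M.
pH = -log(2.69e-5) = 4.57.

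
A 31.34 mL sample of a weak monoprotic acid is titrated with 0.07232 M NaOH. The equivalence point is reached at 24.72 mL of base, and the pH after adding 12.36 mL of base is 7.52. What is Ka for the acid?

12.36 mL is half of the equivalence volume, so this is the half-equivalence point where [HA] = [A^-].
At half-equivalence pH = pKa, so pKa = 7.52.
Ka = 10^(-7.52) = 3.0 x 10^-8.

3.0 x 10^-8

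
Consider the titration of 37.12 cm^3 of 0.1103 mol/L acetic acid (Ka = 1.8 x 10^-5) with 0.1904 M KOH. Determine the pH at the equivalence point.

8.79

n(CH3COOH) = 0.1103 x 0.03712 = 0.004094 mol; V(KOH) at equivalence = 0.004094/0.1904 = 0.02150 L.
At equivalence all the acid is converted to CH3COO-; total volume = 0.03712 + 0.02150 = 0.05862 L, so [CH3COO-] = 0.004094/0.05862 = 0.06984 M.
Kb = Kw/Ka = 1.0e-14 / 1.8 x 10^-5 = 5.56e-10.
[OH^-] = sqrt(Kb x [CH3COO-]) = sqrt(5.56e-10 x 0.06984) = 6.23e-6 M.
pOH = 5.21, so pH = 14.00 - 5.21 = 8.79.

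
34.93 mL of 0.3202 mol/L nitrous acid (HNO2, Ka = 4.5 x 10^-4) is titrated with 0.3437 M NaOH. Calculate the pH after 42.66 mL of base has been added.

12.65

n(acid) = 0.3202 x 0.03493 = 0.01118 mol; n(NaOH) added = 0.3437 x 0.04266 = 0.01466 mol.
Base is in excess by 0.01466 - 0.01118 = 0.003478 mol in a total volume of 0.07759 L.
[OH^-] = 0.003478/0.07759 = 0.04482 M, so pOH = 1.35 and pH = 14.00 - 1.35 = 12.65.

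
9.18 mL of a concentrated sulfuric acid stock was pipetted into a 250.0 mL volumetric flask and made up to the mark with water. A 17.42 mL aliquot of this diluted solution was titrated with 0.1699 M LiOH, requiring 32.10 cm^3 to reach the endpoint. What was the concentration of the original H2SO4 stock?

n(LiOH) = 0.1699 x 0.03210 = 0.005454 mol.
n(H2SO4) in the aliquot = 0.005454 x 1/2 = 0.002727 mol.
[diluted H2SO4] = 0.002727 / 0.01742 = 0.1565 M.
Dilution factor = 250.0/9.180 = 27.23, so [stock] = 0.1565 x 27.23 = 4.26 M.

4.26 M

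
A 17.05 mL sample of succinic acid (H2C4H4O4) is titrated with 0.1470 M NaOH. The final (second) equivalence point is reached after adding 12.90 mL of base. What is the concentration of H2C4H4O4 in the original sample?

n(NaOH) = 0.1470 x 0.01290 = 0.001896 mol.
At the final (second) equivalence point, 2 mol OH^- react per mol H2C4H4O4, so n(H2C4H4O4) = 0.001896 / 2 = 0.0009481 mol.
[H2C4H4O4] = 0.0009481 / 0.01705 L = 0.0556 M.

0.0556 M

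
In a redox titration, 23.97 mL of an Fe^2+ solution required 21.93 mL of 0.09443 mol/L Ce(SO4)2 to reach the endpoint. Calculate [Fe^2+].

0.0864 M

n(Ce(SO4)2) = 0.09443 x 0.02193 = 0.002071 mol.
From the balanced equation, 1 mol Ce(SO4)2 reacts with 1 mol Fe^2+, so n(Fe^2+) = 0.002071 x 1/1 = 0.002071 mol.
[Fe^2+] = 0.002071 / 0.02397 L = 0.0864 M.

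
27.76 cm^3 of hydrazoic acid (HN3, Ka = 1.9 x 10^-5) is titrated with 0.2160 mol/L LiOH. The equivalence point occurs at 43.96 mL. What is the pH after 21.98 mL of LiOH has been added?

4.72

21.98 mL is exactly half the equivalence volume (43.96/2), i.e. the half-equivalence point.
There, n(HA) = n(A^-), so pH = pKa = -log(1.9 x 10^-5) = 4.72.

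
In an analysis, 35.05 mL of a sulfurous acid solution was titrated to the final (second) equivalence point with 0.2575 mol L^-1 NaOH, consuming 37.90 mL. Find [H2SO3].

n(NaOH) = 0.2575 x 0.03790 = 0.009759 mol.
At the final (second) equivalence point, 2 mol OH^- react per mol H2SO3, so n(H2SO3) = 0.009759 / 2 = 0.004880 mol.
[H2SO3] = 0.004880 / 0.03505 L = 0.139 M.

0.139 M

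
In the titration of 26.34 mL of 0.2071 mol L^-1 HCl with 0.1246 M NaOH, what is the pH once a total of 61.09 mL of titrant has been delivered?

n(acid) = 0.2071 x 0.02634 = 0.005455 mol; n(NaOH) added = 0.1246 x 0.06109 = 0.007612 mol.
Base is in excess by 0.007612 - 0.005455 = 0.002157 mol in a total volume of 0.08743 L.
[OH^-] = 0.002157/0.08743 = 0.02467 M, so pOH = 1.61 and pH = 14.00 - 1.61 = 12.39.

12.39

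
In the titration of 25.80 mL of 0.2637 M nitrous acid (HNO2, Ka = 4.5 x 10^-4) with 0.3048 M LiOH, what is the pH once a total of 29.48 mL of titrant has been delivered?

n(acid) = 0.2637 x 0.02580 = 0.006803 mol; n(LiOH) added = 0.3048 x 0.02948 = 0.008986 mol.
Base is in excess by 0.008986 - 0.006803 = 0.002182 mol in a total volume of 0.05528 L.
[OH^-] = 0.002182/0.05528 = 0.03947 M, so pOH = 1.40 and pH = 14.00 - 1.40 = 12.60.

12.60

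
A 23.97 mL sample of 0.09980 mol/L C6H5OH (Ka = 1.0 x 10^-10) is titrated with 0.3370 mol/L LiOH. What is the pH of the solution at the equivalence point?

11.44

n(C6H5OH) = 0.09980 x 0.02397 = 0.002392 mol; V(LiOH) at equivalence = 0.002392/0.3370 = 0.007099 L.
At equivalence all the acid is converted to C6H5O-; total volume = 0.02397 + 0.007099 = 0.03107 L, so [C6H5O-] = 0.002392/0.03107 = 0.07700 M.
Kb = Kw/Ka = 1.0e-14 / 1.0 x 10^-10 = 0.000100.
[OH^-] = sqrt(Kb x [C6H5O-]) = sqrt(0.000100 x 0.07700) = 0.00277 M.
pOH = 2.56, so pH = 14.00 - 2.56 = 11.44.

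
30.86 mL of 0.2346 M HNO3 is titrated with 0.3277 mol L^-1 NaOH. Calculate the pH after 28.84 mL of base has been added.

n(acid) = 0.2346 x 0.03086 = 0.007240 mol; n(NaOH) added = 0.3277 x 0.02884 = 0.009451 mol.
Base is in excess by 0.009451 - 0.007240 = 0.002211 mol in a total volume of 0.05970 L.
[OH^-] = 0.002211/0.05970 = 0.03704 M, so pOH = 1.43 and pH = 14.00 - 1.43 = 12.57.

12.57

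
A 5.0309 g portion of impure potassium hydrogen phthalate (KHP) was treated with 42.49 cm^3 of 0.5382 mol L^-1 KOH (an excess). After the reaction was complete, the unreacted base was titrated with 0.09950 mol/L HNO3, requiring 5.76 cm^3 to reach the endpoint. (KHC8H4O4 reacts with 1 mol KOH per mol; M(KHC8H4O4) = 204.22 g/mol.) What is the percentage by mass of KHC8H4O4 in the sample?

90.5%

Total n(KOH) added = 0.5382 x 0.04249 = 0.02287 mol.
n(HNO3) used = 0.09950 x 0.005760 = 0.0005731 mol, which equals the excess n(KOH).
So n(KOH) consumed by the sample = 0.02287 - 0.0005731 = 0.02229 mol.
n(KHC8H4O4) = 0.02229 / 1 = 0.02229 mol.
mass KHC8H4O4 = 0.02229 x 204.22 = 4.553 g, so %KHC8H4O4 = 4.553/5.0309 x 100 = 90.5%.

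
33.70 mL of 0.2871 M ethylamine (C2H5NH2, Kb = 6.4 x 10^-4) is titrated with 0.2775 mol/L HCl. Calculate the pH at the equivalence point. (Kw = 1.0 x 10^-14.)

5.83

n(C2H5NH2) = 0.2871 x 0.03370 = 0.009675 mol; V(HCl) at equivalence = 0.009675/0.2775 = 0.03487 L.
At equivalence the base is fully converted to C2H5NH3+; total volume = 0.06857 L, so [C2H5NH3+] = 0.009675/0.06857 = 0.1411 M.
Ka(C2H5NH3+) = Kw/Kb = 1.0e-14 / 6.4 x 10^-4 = 1.56e-11.
[H^+] = sqrt(Ka x [C2H5NH3+]) = sqrt(1.56e-11 x 0.1411) = 1.48e-6 M.
pH = -log(1.48e-6) = 5.83.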